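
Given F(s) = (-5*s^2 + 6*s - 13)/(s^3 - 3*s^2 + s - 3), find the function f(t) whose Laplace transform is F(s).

f(t) = -4*exp(3*t) + 3*sin(t) - cos(t)

Factor the denominator: s^3 - 3*s^2 + s - 3 = (s - 3)*(s^2 + 1).
Partial fraction decomposition gives [-4/(s - 3)] + [-s/(s^2 + 1)] + [3/(s^2 + 1)].
Invert each term: -4/(s - 3) ↔ -4e^(3t); -1·s/(s^2 + 1) ↔ -cos(t); 3·1/(s^2 + 1) ↔ 3sin(t).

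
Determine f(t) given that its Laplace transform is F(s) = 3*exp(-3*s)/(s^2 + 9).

The factor e^(-3s) signals a time shift by c = 3 (second shifting theorem).
L{sin(3t)} = 3/(s^2 + 9), so L^-1{3/(s^2 + 9)} = sin(3*t).
Hence the inverse is u(t - 3) times that function evaluated at t - 3.

f(t) = Heaviside(t - 3)*(sin(3*t - 9))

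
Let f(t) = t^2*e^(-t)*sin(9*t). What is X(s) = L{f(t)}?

X(s) = 54*(s^2 + 2*s - 26)/(s^2 + 2*s + 82)^3

L{sin(9t)} = 9/(s^2 + 81).
Multiplying by e^(-t) shifts s → s + 1, so L{e^(-t)*sin(9*t)} = 9/((s + 1)^2 + 81).
Then apply L{t^2·g(t)} = (-1)^2 d^2/ds^2[G(s)] with G(s) = 9/((s + 1)^2 + 81):
differentiating 2 times and applying the sign gives 54*(s^2 + 2*s - 26)/(s^2 + 2*s + 82)^3.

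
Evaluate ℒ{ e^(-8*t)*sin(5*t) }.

L{sin(5t)} = 5/(s^2 + 25).
By the first shifting theorem, multiplying by e^(-8t) replaces s with s + 8.

5/((s + 8)^2 + 25)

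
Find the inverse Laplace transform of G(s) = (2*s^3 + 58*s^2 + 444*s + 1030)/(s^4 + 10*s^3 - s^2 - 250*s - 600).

Factor the denominator: s^4 + 10*s^3 - s^2 - 250*s - 600 = (s - 5)*(s + 4)*(s + 5)*(s + 6).
Partial fraction decomposition gives [-3/(s + 4)] + [1/(s + 5)] + [-1/(s + 6)] + [5/(s - 5)].
Invert each term: -3/(s + 4) ↔ -3e^(-4t); 1/(s + 5) ↔ e^(-5t); -1/(s + 6) ↔ -e^(-6t); 5/(s - 5) ↔ 5e^(5t).

5*exp(5*t) - 3*exp(-4*t) + exp(-5*t) - exp(-6*t)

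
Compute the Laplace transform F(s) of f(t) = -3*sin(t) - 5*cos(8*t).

F(s) = -5*s/(s^2 + 64) - 3/(s^2 + 1)

Apply the Laplace transform termwise.
(-5)·[L{cos(8t)} = s/(s^2 + 64)]; (-3)·[L{sin(t)} = 1/(s^2 + 1)].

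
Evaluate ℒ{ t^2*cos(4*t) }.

2*s*(s^2 - 48)/(s^2 + 16)^3

L{cos(4t)} = s/(s^2 + 16).
Then apply L{t^2·g(t)} = (-1)^2 d^2/ds^2[G(s)] with G(s) = s/(s^2 + 16):
differentiating 2 times and applying the sign gives 2*s*(s^2 - 48)/(s^2 + 16)^3.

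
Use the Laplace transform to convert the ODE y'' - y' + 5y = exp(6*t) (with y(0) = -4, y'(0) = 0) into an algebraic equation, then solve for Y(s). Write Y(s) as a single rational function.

Y(s) = (-4*s^2 + 28*s - 23)/(s^3 - 7*s^2 + 11*s - 30)

Transform both sides with L{·}.
With L{y''} = s^2 Y - s·y(0) - y'(0) and L{y'} = sY - y(0), with y(0) = -4, y'(0) = 0: the LHS transforms to (s^2 - s + 5)Y - (-4*s + 4).
The right side is L{exp(6*t)} = 1/(s - 6).
So (s^2 - s + 5)Y = 1/(s - 6) + (-4*s + 4).
Solve for Y(s) and write it as one ratio of polynomials.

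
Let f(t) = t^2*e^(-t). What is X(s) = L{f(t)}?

X(s) = 2/(s + 1)^3

L{e^(-t)} = 1/(s + 1).
Then apply L{t^2·g(t)} = (-1)^2 d^2/ds^2[G(s)] with G(s) = 1/(s + 1):
differentiating 2 times and applying the sign gives 2/(s + 1)^3.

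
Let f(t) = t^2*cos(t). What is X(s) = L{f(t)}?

X(s) = 2*s*(s^2 - 3)/(s^2 + 1)^3

L{cos(t)} = s/(s^2 + 1).
Then apply L{t^2·g(t)} = (-1)^2 d^2/ds^2[G(s)] with G(s) = s/(s^2 + 1):
differentiating 2 times and applying the sign gives 2*s*(s^2 - 3)/(s^2 + 1)^3.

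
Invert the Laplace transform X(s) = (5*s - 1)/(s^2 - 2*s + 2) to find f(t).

f(t) = 4*exp(t)*sin(t) + 5*exp(t)*cos(t)

Complete the square in the denominator: s^2 - 2*s + 2 = (s - 1)^2 + 1^2.
Split the numerator to match: 5*s - 1 = 5·(s - 1) + 4·1.
Invert each term: 5·(s - 1)/((s - 1)^2 + 1) ↔ 5e^(t)cos(t); 4·1/((s - 1)^2 + 1) ↔ 4e^(t)sin(t).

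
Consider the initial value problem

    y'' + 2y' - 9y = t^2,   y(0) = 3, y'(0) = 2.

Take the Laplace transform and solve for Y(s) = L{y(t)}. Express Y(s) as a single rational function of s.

Apply the Laplace transform to the equation.
The derivative rules (L{y''} = s^2 Y - s·y(0) - y'(0) and L{y'} = sY - y(0), with y(0) = 3, y'(0) = 2) turn the left side into (s^2 + 2*s - 9)Y - (3*s + 8).
The right side is L{t^2} = 2/s^3.
So (s^2 + 2*s - 9)Y = 2/s^3 + (3*s + 8).
Divide through and combine into a single rational function.

Y(s) = (3*s^4 + 8*s^3 + 2)/(s^5 + 2*s^4 - 9*s^3)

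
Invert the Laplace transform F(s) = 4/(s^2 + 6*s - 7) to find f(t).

Rewrite the denominator: s^2 + 6*s - 7 = (s + 3)^2 - 16.
The form in (s + 3) signals a first-shifting-theorem factor e^(-3t).
Since L{sinh(4t)} = 4/(s^2 - 16), the inverse is e^(-3*t)*sinh(4*t).

f(t) = exp(-3*t)*sinh(4*t)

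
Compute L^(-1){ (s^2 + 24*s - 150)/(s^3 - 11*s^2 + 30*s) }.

5*exp(6*t) + exp(5*t) - 5

Factor the denominator: s^3 - 11*s^2 + 30*s = s*(s - 6)*(s - 5).
Partial fraction decomposition gives [-5/s] + [1/(s - 5)] + [5/(s - 6)].
Invert each term: -5/(s - 0) ↔ -5e^(0t); 1/(s - 5) ↔ e^(5t); 5/(s - 6) ↔ 5e^(6t).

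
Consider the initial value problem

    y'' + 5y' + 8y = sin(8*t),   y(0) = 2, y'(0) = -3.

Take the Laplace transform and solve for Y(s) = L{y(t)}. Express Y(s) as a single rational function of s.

Y(s) = (2*s^3 + 7*s^2 + 128*s + 456)/(s^4 + 5*s^3 + 72*s^2 + 320*s + 512)

Transform both sides with L{·}.
The derivative rules (L{y''} = s^2 Y - s·y(0) - y'(0) and L{y'} = sY - y(0), with y(0) = 2, y'(0) = -3) turn the left side into (s^2 + 5*s + 8)Y - (2*s + 7).
The right side is L{sin(8*t)} = 8/(s^2 + 64).
So (s^2 + 5*s + 8)Y = 8/(s^2 + 64) + (2*s + 7).
Isolate Y and clear denominators.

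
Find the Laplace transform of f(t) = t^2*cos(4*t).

L{cos(4t)} = s/(s^2 + 16).
Then apply L{t^2·g(t)} = (-1)^2 d^2/ds^2[H(s)] with H(s) = s/(s^2 + 16):
differentiating 2 times and applying the sign gives 2*s*(s^2 - 48)/(s^2 + 16)^3.

2*s*(s^2 - 48)/(s^2 + 16)^3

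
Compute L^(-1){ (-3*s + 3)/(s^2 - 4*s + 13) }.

Complete the square in the denominator: s^2 - 4*s + 13 = (s - 2)^2 + 3^2.
Split the numerator to match: -3*s + 3 = -3·(s - 2) - 1·3.
Invert each term: -3·(s - 2)/((s - 2)^2 + 9) ↔ -3e^(2t)cos(3t); -1·3/((s - 2)^2 + 9) ↔ -e^(2t)sin(3t).

-exp(2*t)*sin(3*t) - 3*exp(2*t)*cos(3*t)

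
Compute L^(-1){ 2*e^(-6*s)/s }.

Heaviside(t - 6)*(2)

The factor e^(-6s) signals a time shift by c = 6 (second shifting theorem).
L{2} = 2/s, so L^-1{2/s} = 2.
Hence the inverse is u(t - 6) times that function evaluated at t - 6.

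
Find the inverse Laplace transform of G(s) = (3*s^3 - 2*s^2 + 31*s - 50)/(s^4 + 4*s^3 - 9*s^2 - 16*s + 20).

Factor the denominator: s^4 + 4*s^3 - 9*s^2 - 16*s + 20 = (s - 2)*(s - 1)*(s + 2)*(s + 5).
Partial fraction decomposition gives [-4/(s + 2)] + [5/(s + 5)] + [1/(s - 1)] + [1/(s - 2)].
Invert each term: -4/(s + 2) ↔ -4e^(-2t); 5/(s + 5) ↔ 5e^(-5t); 1/(s - 1) ↔ e^(t); 1/(s - 2) ↔ e^(2t).

exp(2*t) + exp(t) - 4*exp(-2*t) + 5*exp(-5*t)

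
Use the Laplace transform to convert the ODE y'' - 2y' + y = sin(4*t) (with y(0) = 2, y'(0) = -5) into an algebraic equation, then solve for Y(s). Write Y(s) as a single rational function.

Y(s) = (2*s^3 - 9*s^2 + 32*s - 140)/(s^4 - 2*s^3 + 17*s^2 - 32*s + 16)

Take the Laplace transform of both sides.
With L{y''} = s^2 Y - s·y(0) - y'(0) and L{y'} = sY - y(0), with y(0) = 2, y'(0) = -5: the LHS transforms to (s^2 - 2*s + 1)Y - (2*s - 9).
The right side is L{sin(4*t)} = 4/(s^2 + 16).
So (s^2 - 2*s + 1)Y = 4/(s^2 + 16) + (2*s - 9).
Isolate Y and clear denominators.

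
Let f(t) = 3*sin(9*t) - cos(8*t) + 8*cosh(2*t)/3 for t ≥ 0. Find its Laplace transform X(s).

X(s) = -s/(s^2 + 64) + 8*s/(3*(s^2 - 4)) + 27/(s^2 + 81)

By linearity of the Laplace transform, transform each term separately.
(3)·[L{sin(9t)} = 9/(s^2 + 81)]; (-1)·[L{cos(8t)} = s/(s^2 + 64)]; (8/3)·[L{cosh(2t)} = s/(s^2 - 4)].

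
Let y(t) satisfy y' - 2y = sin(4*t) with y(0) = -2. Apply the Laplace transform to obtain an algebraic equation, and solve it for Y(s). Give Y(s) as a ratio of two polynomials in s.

Laplace-transform each side.
With L{y'} = sY - y(0) = sY - (-2): the LHS transforms to (s - 2)Y - (-2).
The right side is L{sin(4*t)} = 4/(s^2 + 16).
So (s - 2)Y = 4/(s^2 + 16) + (-2).
Divide through and combine into a single rational function.

Y(s) = (-2*s^2 - 28)/(s^3 - 2*s^2 + 16*s - 32)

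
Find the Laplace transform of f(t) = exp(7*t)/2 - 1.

Apply the Laplace transform termwise.
L{-1} = -1/s; (1/2)·[L{e^(7t)} = 1/(s - 7)].

1/(2*(s - 7)) - 1/s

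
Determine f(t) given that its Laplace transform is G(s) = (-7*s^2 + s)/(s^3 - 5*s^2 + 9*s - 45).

f(t) = -5*exp(5*t) - 3*sin(3*t) - 2*cos(3*t)

Factor the denominator: s^3 - 5*s^2 + 9*s - 45 = (s - 5)*(s^2 + 9).
Partial fraction decomposition gives [-5/(s - 5)] + [-2*s/(s^2 + 9)] + [-9/(s^2 + 9)].
Invert each term: -5/(s - 5) ↔ -5e^(5t); -2·s/(s^2 + 9) ↔ -2cos(3t); -3·3/(s^2 + 9) ↔ -3sin(3t).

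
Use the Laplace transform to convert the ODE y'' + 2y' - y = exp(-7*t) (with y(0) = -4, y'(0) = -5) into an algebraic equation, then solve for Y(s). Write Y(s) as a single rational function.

Y(s) = (-4*s^2 - 41*s - 90)/(s^3 + 9*s^2 + 13*s - 7)

Transform both sides with L{·}.
Using L{y''} = s^2 Y - s·y(0) - y'(0) and L{y'} = sY - y(0), with y(0) = -4, y'(0) = -5, the left side becomes (s^2 + 2*s - 1)Y - (-4*s - 13).
The right side is L{exp(-7*t)} = 1/(s + 7).
So (s^2 + 2*s - 1)Y = 1/(s + 7) + (-4*s - 13).
Isolate Y and clear denominators.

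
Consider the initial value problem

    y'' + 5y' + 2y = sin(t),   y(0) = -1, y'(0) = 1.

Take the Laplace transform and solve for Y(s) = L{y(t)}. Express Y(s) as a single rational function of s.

Apply the Laplace transform to the equation.
With L{y''} = s^2 Y - s·y(0) - y'(0) and L{y'} = sY - y(0), with y(0) = -1, y'(0) = 1: the LHS transforms to (s^2 + 5*s + 2)Y - (-s - 4).
The right side is L{sin(t)} = 1/(s^2 + 1).
So (s^2 + 5*s + 2)Y = 1/(s^2 + 1) + (-s - 4).
Divide through and combine into a single rational function.

Y(s) = (-s^3 - 4*s^2 - s - 3)/(s^4 + 5*s^3 + 3*s^2 + 5*s + 2)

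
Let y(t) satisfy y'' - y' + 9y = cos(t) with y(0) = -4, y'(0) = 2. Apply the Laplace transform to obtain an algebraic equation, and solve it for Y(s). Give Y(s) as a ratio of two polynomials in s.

Y(s) = (-4*s^3 + 6*s^2 - 3*s + 6)/(s^4 - s^3 + 10*s^2 - s + 9)

Apply the Laplace transform to the equation.
The derivative rules (L{y''} = s^2 Y - s·y(0) - y'(0) and L{y'} = sY - y(0), with y(0) = -4, y'(0) = 2) turn the left side into (s^2 - s + 9)Y - (-4*s + 6).
The right side is L{cos(t)} = s/(s^2 + 1).
So (s^2 - s + 9)Y = s/(s^2 + 1) + (-4*s + 6).
Divide through and combine into a single rational function.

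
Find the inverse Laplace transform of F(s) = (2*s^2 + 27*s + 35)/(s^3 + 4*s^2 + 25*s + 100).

3*sin(5*t) + 3*cos(5*t) - exp(-4*t)

Factor the denominator: s^3 + 4*s^2 + 25*s + 100 = (s + 4)*(s^2 + 25).
Partial fraction decomposition gives [-1/(s + 4)] + [3*s/(s^2 + 25)] + [15/(s^2 + 25)].
Invert each term: -1/(s + 4) ↔ -e^(-4t); 3·s/(s^2 + 25) ↔ 3cos(5t); 3·5/(s^2 + 25) ↔ 3sin(5t).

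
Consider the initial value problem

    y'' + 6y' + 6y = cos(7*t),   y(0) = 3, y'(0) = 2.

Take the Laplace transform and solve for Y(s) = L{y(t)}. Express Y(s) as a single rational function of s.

Apply the Laplace transform to the equation.
Using L{y''} = s^2 Y - s·y(0) - y'(0) and L{y'} = sY - y(0), with y(0) = 3, y'(0) = 2, the left side becomes (s^2 + 6*s + 6)Y - (3*s + 20).
The right side is L{cos(7*t)} = s/(s^2 + 49).
So (s^2 + 6*s + 6)Y = s/(s^2 + 49) + (3*s + 20).
Isolate Y and clear denominators.

Y(s) = (3*s^3 + 20*s^2 + 148*s + 980)/(s^4 + 6*s^3 + 55*s^2 + 294*s + 294)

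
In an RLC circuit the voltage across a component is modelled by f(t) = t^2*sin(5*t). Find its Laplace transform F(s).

F(s) = 10*(3*s^2 - 25)/(s^2 + 25)^3

L{sin(5t)} = 5/(s^2 + 25).
Then apply L{t^2·g(t)} = (-1)^2 d^2/ds^2[G(s)] with G(s) = 5/(s^2 + 25):
differentiating 2 times and applying the sign gives 10*(3*s^2 - 25)/(s^2 + 25)^3.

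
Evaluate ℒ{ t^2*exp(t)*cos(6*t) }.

2*(s - 1)*(s^2 - 2*s - 107)/(s^2 - 2*s + 37)^3

L{cos(6t)} = s/(s^2 + 36).
Multiplying by e^(t) shifts s → s - 1, so L{exp(t)*cos(6*t)} = (s - 1)/((s - 1)^2 + 36).
Then apply L{t^2·g(t)} = (-1)^2 d^2/ds^2[G(s)] with G(s) = (s - 1)/((s - 1)^2 + 36):
differentiating 2 times and applying the sign gives 2*(s - 1)*(s^2 - 2*s - 107)/(s^2 - 2*s + 37)^3.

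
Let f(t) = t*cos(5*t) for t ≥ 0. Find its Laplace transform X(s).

L{cos(5t)} = s/(s^2 + 25).
Then apply L{t·g(t)} = -d/ds[G(s)] with G(s) = s/(s^2 + 25):
differentiating 1 time and applying the sign gives (s - 5)*(s + 5)/(s^2 + 25)^2.

X(s) = (s - 5)*(s + 5)/(s^2 + 25)^2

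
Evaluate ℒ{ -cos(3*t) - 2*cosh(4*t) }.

-s/(s^2 + 9) - 2*s/(s^2 - 16)

By linearity of the Laplace transform, transform each term separately.
(-1)·[L{cos(3t)} = s/(s^2 + 9)]; (-2)·[L{cosh(4t)} = s/(s^2 - 16)].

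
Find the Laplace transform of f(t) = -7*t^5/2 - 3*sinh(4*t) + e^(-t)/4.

-12/(s^2 - 16) + 1/(4*(s + 1)) - 420/s^6

The transform is linear, so treat each term independently.
(-3)·[L{sinh(4t)} = 4/(s^2 - 16)]; (1/4)·[L{e^(-t)} = 1/(s + 1)]; (-7/2)·[L{t^5} = 5!/s^6 = 120/s^6].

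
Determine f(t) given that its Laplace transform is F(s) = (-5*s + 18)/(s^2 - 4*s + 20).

Complete the square in the denominator: s^2 - 4*s + 20 = (s - 2)^2 + 4^2.
Split the numerator to match: -5*s + 18 = -5·(s - 2) + 2·4.
Invert each term: -5·(s - 2)/((s - 2)^2 + 16) ↔ -5e^(2t)cos(4t); 2·4/((s - 2)^2 + 16) ↔ 2e^(2t)sin(4t).

f(t) = 2*exp(2*t)*sin(4*t) - 5*exp(2*t)*cos(4*t)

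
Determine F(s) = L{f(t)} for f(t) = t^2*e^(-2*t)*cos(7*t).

F(s) = 2*(s + 2)*(s^2 + 4*s - 143)/(s^2 + 4*s + 53)^3

L{cos(7t)} = s/(s^2 + 49).
Multiplying by e^(-2t) shifts s → s + 2, so L{e^(-2*t)*cos(7*t)} = (s + 2)/((s + 2)^2 + 49).
Then apply L{t^2·g(t)} = (-1)^2 d^2/ds^2[G(s)] with G(s) = (s + 2)/((s + 2)^2 + 49):
differentiating 2 times and applying the sign gives 2*(s + 2)*(s^2 + 4*s - 143)/(s^2 + 4*s + 53)^3.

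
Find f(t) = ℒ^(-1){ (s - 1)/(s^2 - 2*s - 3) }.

f(t) = exp(t)*cosh(2*t)

Rewrite the denominator: s^2 - 2*s - 3 = (s - 1)^2 - 4.
The form in (s - 1) signals a first-shifting-theorem factor e^(t).
Since L{cosh(2t)} = s/(s^2 - 4), the inverse is exp(t)*cosh(2*t).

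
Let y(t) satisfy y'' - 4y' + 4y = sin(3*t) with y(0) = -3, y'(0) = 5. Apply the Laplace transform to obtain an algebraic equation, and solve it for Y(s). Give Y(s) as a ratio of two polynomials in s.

Y(s) = (-3*s^3 + 17*s^2 - 27*s + 156)/(s^4 - 4*s^3 + 13*s^2 - 36*s + 36)

Transform both sides with L{·}.
With L{y''} = s^2 Y - s·y(0) - y'(0) and L{y'} = sY - y(0), with y(0) = -3, y'(0) = 5: the LHS transforms to (s^2 - 4*s + 4)Y - (-3*s + 17).
The right side is L{sin(3*t)} = 3/(s^2 + 9).
So (s^2 - 4*s + 4)Y = 3/(s^2 + 9) + (-3*s + 17).
Divide through and combine into a single rational function.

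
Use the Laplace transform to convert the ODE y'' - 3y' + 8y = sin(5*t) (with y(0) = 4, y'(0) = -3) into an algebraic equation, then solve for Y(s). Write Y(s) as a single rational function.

Y(s) = (4*s^3 - 15*s^2 + 100*s - 370)/(s^4 - 3*s^3 + 33*s^2 - 75*s + 200)

Transform both sides with L{·}.
Using L{y''} = s^2 Y - s·y(0) - y'(0) and L{y'} = sY - y(0), with y(0) = 4, y'(0) = -3, the left side becomes (s^2 - 3*s + 8)Y - (4*s - 15).
The right side is L{sin(5*t)} = 5/(s^2 + 25).
So (s^2 - 3*s + 8)Y = 5/(s^2 + 25) + (4*s - 15).
Solve for Y(s) and write it as one ratio of polynomials.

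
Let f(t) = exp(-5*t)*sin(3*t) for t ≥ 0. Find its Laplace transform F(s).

F(s) = 3/((s + 5)^2 + 9)

L{sin(3t)} = 3/(s^2 + 9).
By the first shifting theorem, multiplying by e^(-5t) replaces s with s + 5.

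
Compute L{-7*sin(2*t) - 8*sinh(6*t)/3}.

By linearity of the Laplace transform, transform each term separately.
(-8/3)·[L{sinh(6t)} = 6/(s^2 - 36)]; (-7)·[L{sin(2t)} = 2/(s^2 + 4)].

-14/(s^2 + 4) - 16/(s^2 - 36)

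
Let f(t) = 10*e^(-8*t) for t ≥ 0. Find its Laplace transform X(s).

L{10} = 10/s.
By the first shifting theorem, multiplying by e^(-8t) replaces s with s + 8.

X(s) = 10/(s + 8)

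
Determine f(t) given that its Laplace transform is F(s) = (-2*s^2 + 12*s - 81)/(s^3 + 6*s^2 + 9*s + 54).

f(t) = -2*sin(3*t) + 3*cos(3*t) - 5*exp(-6*t)

Factor the denominator: s^3 + 6*s^2 + 9*s + 54 = (s + 6)*(s^2 + 9).
Partial fraction decomposition gives [-5/(s + 6)] + [3*s/(s^2 + 9)] + [-6/(s^2 + 9)].
Invert each term: -5/(s + 6) ↔ -5e^(-6t); 3·s/(s^2 + 9) ↔ 3cos(3t); -2·3/(s^2 + 9) ↔ -2sin(3t).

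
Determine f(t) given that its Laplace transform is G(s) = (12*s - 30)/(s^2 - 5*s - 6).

Factor the denominator: s^2 - 5*s - 6 = (s - 6)*(s + 1).
Partial fraction decomposition gives [6/(s + 1)] + [6/(s - 6)].
Invert each term: 6/(s + 1) ↔ 6e^(-t); 6/(s - 6) ↔ 6e^(6t).

f(t) = 6*exp(6*t) + 6*exp(-t)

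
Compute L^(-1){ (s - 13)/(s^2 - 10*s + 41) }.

Complete the square in the denominator: s^2 - 10*s + 41 = (s - 5)^2 + 4^2.
Split the numerator to match: s - 13 = 1·(s - 5) - 2·4.
Invert each term: 1·(s - 5)/((s - 5)^2 + 16) ↔ e^(5t)cos(4t); -2·4/((s - 5)^2 + 16) ↔ -2e^(5t)sin(4t).

-2*exp(5*t)*sin(4*t) + exp(5*t)*cos(4*t)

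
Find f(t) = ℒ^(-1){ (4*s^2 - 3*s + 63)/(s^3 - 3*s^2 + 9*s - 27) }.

f(t) = 5*exp(3*t) - 2*sin(3*t) - cos(3*t)

Factor the denominator: s^3 - 3*s^2 + 9*s - 27 = (s - 3)*(s^2 + 9).
Partial fraction decomposition gives [5/(s - 3)] + [-s/(s^2 + 9)] + [-6/(s^2 + 9)].
Invert each term: 5/(s - 3) ↔ 5e^(3t); -1·s/(s^2 + 9) ↔ -cos(3t); -2·3/(s^2 + 9) ↔ -2sin(3t).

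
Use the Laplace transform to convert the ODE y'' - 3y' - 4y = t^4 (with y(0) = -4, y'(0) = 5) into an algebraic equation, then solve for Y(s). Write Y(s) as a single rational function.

Laplace-transform each side.
With L{y''} = s^2 Y - s·y(0) - y'(0) and L{y'} = sY - y(0), with y(0) = -4, y'(0) = 5: the LHS transforms to (s^2 - 3*s - 4)Y - (-4*s + 17).
The right side is L{t^4} = 24/s^5.
So (s^2 - 3*s - 4)Y = 24/s^5 + (-4*s + 17).
Solve for Y(s) and write it as one ratio of polynomials.

Y(s) = (-4*s^6 + 17*s^5 + 24)/(s^7 - 3*s^6 - 4*s^5)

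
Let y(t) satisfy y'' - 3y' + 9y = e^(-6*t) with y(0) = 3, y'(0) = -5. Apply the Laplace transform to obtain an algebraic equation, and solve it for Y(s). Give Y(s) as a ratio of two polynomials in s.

Apply the Laplace transform to the equation.
Using L{y''} = s^2 Y - s·y(0) - y'(0) and L{y'} = sY - y(0), with y(0) = 3, y'(0) = -5, the left side becomes (s^2 - 3*s + 9)Y - (3*s - 14).
The right side is L{e^(-6*t)} = 1/(s + 6).
So (s^2 - 3*s + 9)Y = 1/(s + 6) + (3*s - 14).
Divide through and combine into a single rational function.

Y(s) = (3*s^2 + 4*s - 83)/(s^3 + 3*s^2 - 9*s + 54)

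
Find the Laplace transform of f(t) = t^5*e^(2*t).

120/(s - 2)^6

L{t^5} = 5!/s^6 = 120/s^6.
By the first shifting theorem, multiplying by e^(2t) replaces s with s - 2.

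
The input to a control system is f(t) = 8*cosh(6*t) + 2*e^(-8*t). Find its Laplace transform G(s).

By linearity of the Laplace transform, transform each term separately.
(8)·[L{cosh(6t)} = s/(s^2 - 36)]; (2)·[L{e^(-8t)} = 1/(s + 8)].

G(s) = 8*s/(s^2 - 36) + 2/(s + 8)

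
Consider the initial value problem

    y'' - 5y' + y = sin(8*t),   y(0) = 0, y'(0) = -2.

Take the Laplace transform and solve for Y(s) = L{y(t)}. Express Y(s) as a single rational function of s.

Apply the Laplace transform to the equation.
Using L{y''} = s^2 Y - s·y(0) - y'(0) and L{y'} = sY - y(0), with y(0) = 0, y'(0) = -2, the left side becomes (s^2 - 5*s + 1)Y - (-2).
The right side is L{sin(8*t)} = 8/(s^2 + 64).
So (s^2 - 5*s + 1)Y = 8/(s^2 + 64) + (-2).
Divide through and combine into a single rational function.

Y(s) = (-2*s^2 - 120)/(s^4 - 5*s^3 + 65*s^2 - 320*s + 64)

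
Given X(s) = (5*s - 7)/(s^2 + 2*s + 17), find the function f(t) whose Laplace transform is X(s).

Complete the square in the denominator: s^2 + 2*s + 17 = (s + 1)^2 + 4^2.
Split the numerator to match: 5*s - 7 = 5·(s + 1) - 3·4.
Invert each term: 5·(s + 1)/((s + 1)^2 + 16) ↔ 5e^(-t)cos(4t); -3·4/((s + 1)^2 + 16) ↔ -3e^(-t)sin(4t).

f(t) = -3*exp(-t)*sin(4*t) + 5*exp(-t)*cos(4*t)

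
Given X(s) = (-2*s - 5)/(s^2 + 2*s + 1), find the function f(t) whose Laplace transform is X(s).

Factor the denominator: s^2 + 2*s + 1 = (s + 1)^2.
Partial fraction decomposition gives [-2/(s + 1)] + [-3/(s + 1)^2].
Invert each term: -2/(s + 1) ↔ -2e^(-t); -3/(s + 1)^2 ↔ -3t·e^(-t).

f(t) = -3*t*exp(-t) - 2*exp(-t)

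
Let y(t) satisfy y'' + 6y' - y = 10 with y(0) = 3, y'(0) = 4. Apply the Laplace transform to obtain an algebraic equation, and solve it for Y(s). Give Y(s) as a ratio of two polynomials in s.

Y(s) = (3*s^2 + 22*s + 10)/(s^3 + 6*s^2 - s)

Transform both sides with L{·}.
The derivative rules (L{y''} = s^2 Y - s·y(0) - y'(0) and L{y'} = sY - y(0), with y(0) = 3, y'(0) = 4) turn the left side into (s^2 + 6*s - 1)Y - (3*s + 22).
The right side is L{10} = 10/s.
So (s^2 + 6*s - 1)Y = 10/s + (3*s + 22).
Divide through and combine into a single rational function.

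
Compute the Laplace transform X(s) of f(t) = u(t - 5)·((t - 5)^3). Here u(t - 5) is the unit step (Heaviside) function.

X(s) = 6*exp(-5*s)/s^4

By the second shifting theorem, L{u(t - c)·g(t - c)} = e^(-cs)·G(s) with c = 5 and G(s) = L{g(t)}.
L{t^3} = 3!/s^4 = 6/s^4.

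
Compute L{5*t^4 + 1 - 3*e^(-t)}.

-3/(s + 1) + 1/s + 120/s^5

By linearity of the Laplace transform, transform each term separately.
(5)·[L{t^4} = 4!/s^5 = 24/s^5]; L{1} = 1/s; (-3)·[L{e^(-t)} = 1/(s + 1)].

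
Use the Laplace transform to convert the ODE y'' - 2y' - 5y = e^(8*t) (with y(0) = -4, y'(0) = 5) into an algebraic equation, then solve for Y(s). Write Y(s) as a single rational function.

Transform both sides with L{·}.
The derivative rules (L{y''} = s^2 Y - s·y(0) - y'(0) and L{y'} = sY - y(0), with y(0) = -4, y'(0) = 5) turn the left side into (s^2 - 2*s - 5)Y - (-4*s + 13).
The right side is L{e^(8*t)} = 1/(s - 8).
So (s^2 - 2*s - 5)Y = 1/(s - 8) + (-4*s + 13).
Solve for Y(s) and write it as one ratio of polynomials.

Y(s) = (-4*s^2 + 45*s - 103)/(s^3 - 10*s^2 + 11*s + 40)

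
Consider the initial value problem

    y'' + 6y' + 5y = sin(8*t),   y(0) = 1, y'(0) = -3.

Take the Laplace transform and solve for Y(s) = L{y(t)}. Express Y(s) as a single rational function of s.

Laplace-transform each side.
Using L{y''} = s^2 Y - s·y(0) - y'(0) and L{y'} = sY - y(0), with y(0) = 1, y'(0) = -3, the left side becomes (s^2 + 6*s + 5)Y - (s + 3).
The right side is L{sin(8*t)} = 8/(s^2 + 64).
So (s^2 + 6*s + 5)Y = 8/(s^2 + 64) + (s + 3).
Isolate Y and clear denominators.

Y(s) = (s^3 + 3*s^2 + 64*s + 200)/(s^4 + 6*s^3 + 69*s^2 + 384*s + 320)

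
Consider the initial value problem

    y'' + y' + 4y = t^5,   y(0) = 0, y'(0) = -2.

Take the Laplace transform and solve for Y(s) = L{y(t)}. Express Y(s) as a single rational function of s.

Y(s) = (-2*s^6 + 120)/(s^8 + s^7 + 4*s^6)

Transform both sides with L{·}.
Using L{y''} = s^2 Y - s·y(0) - y'(0) and L{y'} = sY - y(0), with y(0) = 0, y'(0) = -2, the left side becomes (s^2 + s + 4)Y - (-2).
The right side is L{t^5} = 120/s^6.
So (s^2 + s + 4)Y = 120/s^6 + (-2).
Isolate Y and clear denominators.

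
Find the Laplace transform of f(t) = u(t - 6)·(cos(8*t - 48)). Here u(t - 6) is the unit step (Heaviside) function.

s*exp(-6*s)/(s^2 + 64)

By the second shifting theorem, L{u(t - c)·g(t - c)} = e^(-cs)·G(s) with c = 6 and G(s) = L{g(t)}.
L{cos(8t)} = s/(s^2 + 64).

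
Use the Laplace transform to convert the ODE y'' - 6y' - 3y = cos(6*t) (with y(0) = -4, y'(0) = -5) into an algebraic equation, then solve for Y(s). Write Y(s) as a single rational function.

Y(s) = (-4*s^3 + 19*s^2 - 143*s + 684)/(s^4 - 6*s^3 + 33*s^2 - 216*s - 108)

Laplace-transform each side.
With L{y''} = s^2 Y - s·y(0) - y'(0) and L{y'} = sY - y(0), with y(0) = -4, y'(0) = -5: the LHS transforms to (s^2 - 6*s - 3)Y - (-4*s + 19).
The right side is L{cos(6*t)} = s/(s^2 + 36).
So (s^2 - 6*s - 3)Y = s/(s^2 + 36) + (-4*s + 19).
Isolate Y and clear denominators.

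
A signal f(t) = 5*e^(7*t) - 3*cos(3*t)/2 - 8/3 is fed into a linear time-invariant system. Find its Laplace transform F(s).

F(s) = -3*s/(2*(s^2 + 9)) + 5/(s - 7) - 8/(3*s)

Apply the Laplace transform termwise.
(-3/2)·[L{cos(3t)} = s/(s^2 + 9)]; (5)·[L{e^(7t)} = 1/(s - 7)]; L{-8/3} = (-8/3)/s.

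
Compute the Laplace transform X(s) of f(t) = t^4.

L{t^4} = 4!/s^5 = 24/s^5.

X(s) = 24/s^5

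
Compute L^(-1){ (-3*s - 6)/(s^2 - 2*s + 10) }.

Complete the square in the denominator: s^2 - 2*s + 10 = (s - 1)^2 + 3^2.
Split the numerator to match: -3*s - 6 = -3·(s - 1) - 3·3.
Invert each term: -3·(s - 1)/((s - 1)^2 + 9) ↔ -3e^(t)cos(3t); -3·3/((s - 1)^2 + 9) ↔ -3e^(t)sin(3t).

-3*exp(t)*sin(3*t) - 3*exp(t)*cos(3*t)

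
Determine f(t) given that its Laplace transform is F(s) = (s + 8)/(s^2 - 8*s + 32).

f(t) = 3*exp(4*t)*sin(4*t) + exp(4*t)*cos(4*t)

Complete the square in the denominator: s^2 - 8*s + 32 = (s - 4)^2 + 4^2.
Split the numerator to match: s + 8 = 1·(s - 4) + 3·4.
Invert each term: 1·(s - 4)/((s - 4)^2 + 16) ↔ e^(4t)cos(4t); 3·4/((s - 4)^2 + 16) ↔ 3e^(4t)sin(4t).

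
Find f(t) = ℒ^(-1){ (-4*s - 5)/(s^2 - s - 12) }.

f(t) = -3*exp(4*t) - exp(-3*t)

Factor the denominator: s^2 - s - 12 = (s - 4)*(s + 3).
Partial fraction decomposition gives [-3/(s - 4)] + [-1/(s + 3)].
Invert each term: -3/(s - 4) ↔ -3e^(4t); -1/(s + 3) ↔ -e^(-3t).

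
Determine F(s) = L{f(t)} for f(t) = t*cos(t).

F(s) = (s - 1)*(s + 1)/(s^2 + 1)^2

L{cos(t)} = s/(s^2 + 1).
Then apply L{t·g(t)} = -d/ds[G(s)] with G(s) = s/(s^2 + 1):
differentiating 1 time and applying the sign gives (s - 1)*(s + 1)/(s^2 + 1)^2.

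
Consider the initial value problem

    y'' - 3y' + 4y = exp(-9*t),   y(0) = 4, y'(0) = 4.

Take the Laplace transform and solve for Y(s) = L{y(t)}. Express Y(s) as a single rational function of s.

Y(s) = (4*s^2 + 28*s - 71)/(s^3 + 6*s^2 - 23*s + 36)

Laplace-transform each side.
The derivative rules (L{y''} = s^2 Y - s·y(0) - y'(0) and L{y'} = sY - y(0), with y(0) = 4, y'(0) = 4) turn the left side into (s^2 - 3*s + 4)Y - (4*s - 8).
The right side is L{exp(-9*t)} = 1/(s + 9).
So (s^2 - 3*s + 4)Y = 1/(s + 9) + (4*s - 8).
Divide through and combine into a single rational function.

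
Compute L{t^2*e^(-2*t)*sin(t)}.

2*(3*s^2 + 12*s + 11)/(s^2 + 4*s + 5)^3

L{sin(t)} = 1/(s^2 + 1).
Multiplying by e^(-2t) shifts s → s + 2, so L{e^(-2*t)*sin(t)} = 1/((s + 2)^2 + 1).
Then apply L{t^2·g(t)} = (-1)^2 d^2/ds^2[G(s)] with G(s) = 1/((s + 2)^2 + 1):
differentiating 2 times and applying the sign gives 2*(3*s^2 + 12*s + 11)/(s^2 + 4*s + 5)^3.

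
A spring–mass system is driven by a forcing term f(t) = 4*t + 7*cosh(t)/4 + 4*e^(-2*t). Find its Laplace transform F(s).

Apply the Laplace transform termwise.
(7/4)·[L{cosh(t)} = s/(s^2 - 1)]; (4)·[L{t} = 1!/s^2 = 1/s^2]; (4)·[L{e^(-2t)} = 1/(s + 2)].

F(s) = 7*s/(4*(s^2 - 1)) + 4/(s + 2) + 4/s^2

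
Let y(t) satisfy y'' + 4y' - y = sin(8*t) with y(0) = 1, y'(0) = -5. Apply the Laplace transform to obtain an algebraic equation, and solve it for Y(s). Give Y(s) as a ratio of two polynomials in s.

Y(s) = (s^3 - s^2 + 64*s - 56)/(s^4 + 4*s^3 + 63*s^2 + 256*s - 64)

Laplace-transform each side.
The derivative rules (L{y''} = s^2 Y - s·y(0) - y'(0) and L{y'} = sY - y(0), with y(0) = 1, y'(0) = -5) turn the left side into (s^2 + 4*s - 1)Y - (s - 1).
The right side is L{sin(8*t)} = 8/(s^2 + 64).
So (s^2 + 4*s - 1)Y = 8/(s^2 + 64) + (s - 1).
Solve for Y(s) and write it as one ratio of polynomials.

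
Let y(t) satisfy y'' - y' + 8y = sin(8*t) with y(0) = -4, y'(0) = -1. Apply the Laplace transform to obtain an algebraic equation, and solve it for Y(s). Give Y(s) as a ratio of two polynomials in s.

Y(s) = (-4*s^3 + 3*s^2 - 256*s + 200)/(s^4 - s^3 + 72*s^2 - 64*s + 512)

Take the Laplace transform of both sides.
Using L{y''} = s^2 Y - s·y(0) - y'(0) and L{y'} = sY - y(0), with y(0) = -4, y'(0) = -1, the left side becomes (s^2 - s + 8)Y - (-4*s + 3).
The right side is L{sin(8*t)} = 8/(s^2 + 64).
So (s^2 - s + 8)Y = 8/(s^2 + 64) + (-4*s + 3).
Solve for Y(s) and write it as one ratio of polynomials.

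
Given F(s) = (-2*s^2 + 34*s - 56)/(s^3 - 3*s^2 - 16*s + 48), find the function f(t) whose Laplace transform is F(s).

f(t) = 6*exp(4*t) - 4*exp(3*t) - 4*exp(-4*t)

Factor the denominator: s^3 - 3*s^2 - 16*s + 48 = (s - 4)*(s - 3)*(s + 4).
Partial fraction decomposition gives [6/(s - 4)] + [-4/(s - 3)] + [-4/(s + 4)].
Invert each term: 6/(s - 4) ↔ 6e^(4t); -4/(s - 3) ↔ -4e^(3t); -4/(s + 4) ↔ -4e^(-4t).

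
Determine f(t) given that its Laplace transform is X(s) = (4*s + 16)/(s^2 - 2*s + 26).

f(t) = 4*exp(t)*sin(5*t) + 4*exp(t)*cos(5*t)

Complete the square in the denominator: s^2 - 2*s + 26 = (s - 1)^2 + 5^2.
Split the numerator to match: 4*s + 16 = 4·(s - 1) + 4·5.
Invert each term: 4·(s - 1)/((s - 1)^2 + 25) ↔ 4e^(t)cos(5t); 4·5/((s - 1)^2 + 25) ↔ 4e^(t)sin(5t).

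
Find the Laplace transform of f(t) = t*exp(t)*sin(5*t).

L{sin(5t)} = 5/(s^2 + 25).
Multiplying by e^(t) shifts s → s - 1, so L{exp(t)*sin(5*t)} = 5/((s - 1)^2 + 25).
Then apply L{t·g(t)} = -d/ds[G(s)] with G(s) = 5/((s - 1)^2 + 25):
differentiating 1 time and applying the sign gives 10*(s - 1)/(s^2 - 2*s + 26)^2.

10*(s - 1)/(s^2 - 2*s + 26)^2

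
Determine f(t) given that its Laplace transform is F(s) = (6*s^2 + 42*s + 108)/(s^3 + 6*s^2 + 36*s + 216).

Factor the denominator: s^3 + 6*s^2 + 36*s + 216 = (s + 6)*(s^2 + 36).
Partial fraction decomposition gives [1/(s + 6)] + [5*s/(s^2 + 36)] + [12/(s^2 + 36)].
Invert each term: 1/(s + 6) ↔ e^(-6t); 5·s/(s^2 + 36) ↔ 5cos(6t); 2·6/(s^2 + 36) ↔ 2sin(6t).

f(t) = 2*sin(6*t) + 5*cos(6*t) + exp(-6*t)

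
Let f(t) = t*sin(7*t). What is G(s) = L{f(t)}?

L{sin(7t)} = 7/(s^2 + 49).
Then apply L{t·g(t)} = -d/ds[H(s)] with H(s) = 7/(s^2 + 49):
differentiating 1 time and applying the sign gives 14*s/(s^2 + 49)^2.

G(s) = 14*s/(s^2 + 49)^2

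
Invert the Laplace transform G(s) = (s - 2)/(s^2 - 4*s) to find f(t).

f(t) = exp(2*t)*cosh(2*t)

Rewrite the denominator: s^2 - 4*s = (s - 2)^2 - 4.
The form in (s - 2) signals a first-shifting-theorem factor e^(2t).
Since L{cosh(2t)} = s/(s^2 - 4), the inverse is exp(2*t)*cosh(2*t).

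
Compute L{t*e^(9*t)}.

L{e^(9t)} = 1/(s - 9).
Then apply L{t·g(t)} = -d/ds[G(s)] with G(s) = 1/(s - 9):
differentiating 1 time and applying the sign gives (s - 9)^(-2).

(s - 9)^(-2)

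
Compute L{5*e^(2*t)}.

L{5} = 5/s.
By the first shifting theorem, multiplying by e^(2t) replaces s with s - 2.

5/(s - 2)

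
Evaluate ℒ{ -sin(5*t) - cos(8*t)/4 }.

The transform is linear, so treat each term independently.
(-1)·[L{sin(5t)} = 5/(s^2 + 25)]; (-1/4)·[L{cos(8t)} = s/(s^2 + 64)].

-s/(4*(s^2 + 64)) - 5/(s^2 + 25)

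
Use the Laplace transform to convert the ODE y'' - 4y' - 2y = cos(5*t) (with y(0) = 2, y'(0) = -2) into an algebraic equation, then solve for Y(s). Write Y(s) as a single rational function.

Y(s) = (2*s^3 - 10*s^2 + 51*s - 250)/(s^4 - 4*s^3 + 23*s^2 - 100*s - 50)

Laplace-transform each side.
With L{y''} = s^2 Y - s·y(0) - y'(0) and L{y'} = sY - y(0), with y(0) = 2, y'(0) = -2: the LHS transforms to (s^2 - 4*s - 2)Y - (2*s - 10).
The right side is L{cos(5*t)} = s/(s^2 + 25).
So (s^2 - 4*s - 2)Y = s/(s^2 + 25) + (2*s - 10).
Solve for Y(s) and write it as one ratio of polynomials.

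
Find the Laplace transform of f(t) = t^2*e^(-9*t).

2/(s + 9)^3

L{e^(-9t)} = 1/(s + 9).
Then apply L{t^2·g(t)} = (-1)^2 d^2/ds^2[G(s)] with G(s) = 1/(s + 9):
differentiating 2 times and applying the sign gives 2/(s + 9)^3.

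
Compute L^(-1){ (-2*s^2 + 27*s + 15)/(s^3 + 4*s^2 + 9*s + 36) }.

Factor the denominator: s^3 + 4*s^2 + 9*s + 36 = (s + 4)*(s^2 + 9).
Partial fraction decomposition gives [-5/(s + 4)] + [3*s/(s^2 + 9)] + [15/(s^2 + 9)].
Invert each term: -5/(s + 4) ↔ -5e^(-4t); 3·s/(s^2 + 9) ↔ 3cos(3t); 5·3/(s^2 + 9) ↔ 5sin(3t).

5*sin(3*t) + 3*cos(3*t) - 5*exp(-4*t)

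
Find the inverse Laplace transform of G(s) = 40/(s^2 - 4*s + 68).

5*exp(2*t)*sin(8*t)

Rewrite the denominator: s^2 - 4*s + 68 = (s - 2)^2 + 64.
The form in (s - 2) signals a first-shifting-theorem factor e^(2t).
Since L{sin(8t)} = 8/(s^2 + 64), the inverse is e^(2*t)*sin(8*t), scaled by 5.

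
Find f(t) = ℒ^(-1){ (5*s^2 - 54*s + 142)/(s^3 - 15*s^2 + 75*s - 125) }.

f(t) = -3*t^2*exp(5*t)/2 - 4*t*exp(5*t) + 5*exp(5*t)

Factor the denominator: s^3 - 15*s^2 + 75*s - 125 = (s - 5)^3.
Partial fraction decomposition gives [5/(s - 5)] + [-4/(s - 5)^2] + [-3/(s - 5)^3].
Invert each term: 5/(s - 5) ↔ 5e^(5t); -4/(s - 5)^2 ↔ -4t·e^(5t); -3/(s - 5)^3 ↔ (-3/2)t^2·e^(5t).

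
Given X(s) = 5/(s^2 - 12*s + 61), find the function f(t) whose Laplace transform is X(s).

Rewrite the denominator: s^2 - 12*s + 61 = (s - 6)^2 + 25.
The form in (s - 6) signals a first-shifting-theorem factor e^(6t).
Since L{sin(5t)} = 5/(s^2 + 25), the inverse is exp(6*t)*sin(5*t).

f(t) = exp(6*t)*sin(5*t)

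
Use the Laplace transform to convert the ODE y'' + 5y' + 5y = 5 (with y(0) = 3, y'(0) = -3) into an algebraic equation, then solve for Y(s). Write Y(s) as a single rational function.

Y(s) = (3*s^2 + 12*s + 5)/(s^3 + 5*s^2 + 5*s)

Laplace-transform each side.
With L{y''} = s^2 Y - s·y(0) - y'(0) and L{y'} = sY - y(0), with y(0) = 3, y'(0) = -3: the LHS transforms to (s^2 + 5*s + 5)Y - (3*s + 12).
The right side is L{5} = 5/s.
So (s^2 + 5*s + 5)Y = 5/s + (3*s + 12).
Divide through and combine into a single rational function.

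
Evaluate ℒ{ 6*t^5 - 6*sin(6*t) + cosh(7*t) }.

s/(s^2 - 49) - 36/(s^2 + 36) + 720/s^6

By linearity of the Laplace transform, transform each term separately.
L{cosh(7t)} = s/(s^2 - 49); (6)·[L{t^5} = 5!/s^6 = 120/s^6]; (-6)·[L{sin(6t)} = 6/(s^2 + 36)].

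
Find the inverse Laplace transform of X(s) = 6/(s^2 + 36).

sin(6*t)

Since L{sin(6t)} = 6/(s^2 + 36), the inverse is sin(6*t).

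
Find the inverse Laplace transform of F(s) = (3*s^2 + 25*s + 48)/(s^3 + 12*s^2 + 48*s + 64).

-2*t^2*exp(-4*t) + t*exp(-4*t) + 3*exp(-4*t)

Factor the denominator: s^3 + 12*s^2 + 48*s + 64 = (s + 4)^3.
Partial fraction decomposition gives [3/(s + 4)] + [(s + 4)^(-2)] + [-4/(s + 4)^3].
Invert each term: 3/(s + 4) ↔ 3e^(-4t); 1/(s + 4)^2 ↔ t·e^(-4t); -4/(s + 4)^3 ↔ (-2)t^2·e^(-4t).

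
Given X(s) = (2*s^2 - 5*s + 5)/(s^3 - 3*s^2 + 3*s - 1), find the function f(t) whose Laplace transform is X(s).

Factor the denominator: s^3 - 3*s^2 + 3*s - 1 = (s - 1)^3.
Partial fraction decomposition gives [2/(s - 1)] + [-1/(s - 1)^2] + [2/(s - 1)^3].
Invert each term: 2/(s - 1) ↔ 2e^(t); -1/(s - 1)^2 ↔ -t·e^(t); 2/(s - 1)^3 ↔ (1)t^2·e^(t).

f(t) = t^2*exp(t) - t*exp(t) + 2*exp(t)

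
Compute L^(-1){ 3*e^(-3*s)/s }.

Heaviside(t - 3)*(3)

The factor e^(-3s) signals a time shift by c = 3 (second shifting theorem).
L{3} = 3/s, so L^-1{3/s} = 3.
Hence the inverse is u(t - 3) times that function evaluated at t - 3.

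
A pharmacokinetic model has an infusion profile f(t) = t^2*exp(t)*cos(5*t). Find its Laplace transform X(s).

X(s) = 2*(s - 1)*(s^2 - 2*s - 74)/(s^2 - 2*s + 26)^3

L{cos(5t)} = s/(s^2 + 25).
Multiplying by e^(t) shifts s → s - 1, so L{exp(t)*cos(5*t)} = (s - 1)/((s - 1)^2 + 25).
Then apply L{t^2·g(t)} = (-1)^2 d^2/ds^2[G(s)] with G(s) = (s - 1)/((s - 1)^2 + 25):
differentiating 2 times and applying the sign gives 2*(s - 1)*(s^2 - 2*s - 74)/(s^2 - 2*s + 26)^3.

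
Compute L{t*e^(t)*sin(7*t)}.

L{sin(7t)} = 7/(s^2 + 49).
Multiplying by e^(t) shifts s → s - 1, so L{e^(t)*sin(7*t)} = 7/((s - 1)^2 + 49).
Then apply L{t·g(t)} = -d/ds[G(s)] with G(s) = 7/((s - 1)^2 + 49):
differentiating 1 time and applying the sign gives 14*(s - 1)/(s^2 - 2*s + 50)^2.

14*(s - 1)/(s^2 - 2*s + 50)^2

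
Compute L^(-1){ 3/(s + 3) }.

Since L{e^(-3t)} = 1/(s + 3), the inverse is exp(-3*t), scaled by 3.

3*exp(-3*t)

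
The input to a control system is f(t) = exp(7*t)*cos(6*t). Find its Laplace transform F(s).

L{cos(6t)} = s/(s^2 + 36).
By the first shifting theorem, multiplying by e^(7t) replaces s with s - 7.

F(s) = (s - 7)/((s - 7)^2 + 36)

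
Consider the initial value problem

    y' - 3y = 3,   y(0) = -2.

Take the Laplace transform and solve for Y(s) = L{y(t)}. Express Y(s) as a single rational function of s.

Transform both sides with L{·}.
With L{y'} = sY - y(0) = sY - (-2): the LHS transforms to (s - 3)Y - (-2).
The right side is L{3} = 3/s.
So (s - 3)Y = 3/s + (-2).
Divide through and combine into a single rational function.

Y(s) = (-2*s + 3)/(s^2 - 3*s)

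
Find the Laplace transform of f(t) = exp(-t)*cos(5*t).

(s + 1)/((s + 1)^2 + 25)

L{cos(5t)} = s/(s^2 + 25).
By the first shifting theorem, multiplying by e^(-t) replaces s with s + 1.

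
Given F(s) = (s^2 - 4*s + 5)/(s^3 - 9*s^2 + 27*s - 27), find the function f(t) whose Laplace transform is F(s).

Factor the denominator: s^3 - 9*s^2 + 27*s - 27 = (s - 3)^3.
Partial fraction decomposition gives [1/(s - 3)] + [2/(s - 3)^2] + [2/(s - 3)^3].
Invert each term: 1/(s - 3) ↔ e^(3t); 2/(s - 3)^2 ↔ 2t·e^(3t); 2/(s - 3)^3 ↔ (1)t^2·e^(3t).

f(t) = t^2*exp(3*t) + 2*t*exp(3*t) + exp(3*t)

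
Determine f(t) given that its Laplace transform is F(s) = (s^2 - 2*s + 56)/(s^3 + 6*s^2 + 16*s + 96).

f(t) = sin(4*t) - cos(4*t) + 2*exp(-6*t)

Factor the denominator: s^3 + 6*s^2 + 16*s + 96 = (s + 6)*(s^2 + 16).
Partial fraction decomposition gives [2/(s + 6)] + [-s/(s^2 + 16)] + [4/(s^2 + 16)].
Invert each term: 2/(s + 6) ↔ 2e^(-6t); -1·s/(s^2 + 16) ↔ -cos(4t); 1·4/(s^2 + 16) ↔ sin(4t).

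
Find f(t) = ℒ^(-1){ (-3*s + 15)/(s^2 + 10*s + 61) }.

f(t) = 5*exp(-5*t)*sin(6*t) - 3*exp(-5*t)*cos(6*t)

Complete the square in the denominator: s^2 + 10*s + 61 = (s + 5)^2 + 6^2.
Split the numerator to match: -3*s + 15 = -3·(s + 5) + 5·6.
Invert each term: -3·(s + 5)/((s + 5)^2 + 36) ↔ -3e^(-5t)cos(6t); 5·6/((s + 5)^2 + 36) ↔ 5e^(-5t)sin(6t).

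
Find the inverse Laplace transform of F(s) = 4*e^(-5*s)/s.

Heaviside(t - 5)*(4)

The factor e^(-5s) signals a time shift by c = 5 (second shifting theorem).
L{4} = 4/s, so L^-1{4/s} = 4.
Hence the inverse is u(t - 5) times that function evaluated at t - 5.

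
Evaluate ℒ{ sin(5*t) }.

5/(s^2 + 25)

L{sin(5t)} = 5/(s^2 + 25).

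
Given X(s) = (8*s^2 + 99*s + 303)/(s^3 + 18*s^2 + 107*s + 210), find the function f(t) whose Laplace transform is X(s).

f(t) = 4*exp(-5*t) + 3*exp(-6*t) + exp(-7*t)

Factor the denominator: s^3 + 18*s^2 + 107*s + 210 = (s + 5)*(s + 6)*(s + 7).
Partial fraction decomposition gives [4/(s + 5)] + [1/(s + 7)] + [3/(s + 6)].
Invert each term: 4/(s + 5) ↔ 4e^(-5t); 1/(s + 7) ↔ e^(-7t); 3/(s + 6) ↔ 3e^(-6t).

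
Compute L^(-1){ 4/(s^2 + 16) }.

Since L{sin(4t)} = 4/(s^2 + 16), the inverse is sin(4*t).

sin(4*t)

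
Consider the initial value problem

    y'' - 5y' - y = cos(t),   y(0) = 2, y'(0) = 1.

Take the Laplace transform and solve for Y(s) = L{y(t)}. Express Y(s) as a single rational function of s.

Y(s) = (2*s^3 - 9*s^2 + 3*s - 9)/(s^4 - 5*s^3 - 5*s - 1)

Apply the Laplace transform to the equation.
Using L{y''} = s^2 Y - s·y(0) - y'(0) and L{y'} = sY - y(0), with y(0) = 2, y'(0) = 1, the left side becomes (s^2 - 5*s - 1)Y - (2*s - 9).
The right side is L{cos(t)} = s/(s^2 + 1).
So (s^2 - 5*s - 1)Y = s/(s^2 + 1) + (2*s - 9).
Isolate Y and clear denominators.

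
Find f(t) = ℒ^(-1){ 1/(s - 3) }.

Since L{e^(3t)} = 1/(s - 3), the inverse is exp(3*t).

f(t) = exp(3*t)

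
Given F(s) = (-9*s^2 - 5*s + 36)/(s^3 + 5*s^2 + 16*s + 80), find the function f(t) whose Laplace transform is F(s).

Factor the denominator: s^3 + 5*s^2 + 16*s + 80 = (s + 5)*(s^2 + 16).
Partial fraction decomposition gives [-4/(s + 5)] + [-5*s/(s^2 + 16)] + [20/(s^2 + 16)].
Invert each term: -4/(s + 5) ↔ -4e^(-5t); -5·s/(s^2 + 16) ↔ -5cos(4t); 5·4/(s^2 + 16) ↔ 5sin(4t).

f(t) = 5*sin(4*t) - 5*cos(4*t) - 4*exp(-5*t)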